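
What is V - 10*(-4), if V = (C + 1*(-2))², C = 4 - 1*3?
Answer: 41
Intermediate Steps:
C = 1 (C = 4 - 3 = 1)
V = 1 (V = (1 + 1*(-2))² = (1 - 2)² = (-1)² = 1)
V - 10*(-4) = 1 - 10*(-4) = 1 + 40 = 41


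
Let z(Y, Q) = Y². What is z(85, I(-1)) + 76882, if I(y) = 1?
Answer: 84107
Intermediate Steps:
z(85, I(-1)) + 76882 = 85² + 76882 = 7225 + 76882 = 84107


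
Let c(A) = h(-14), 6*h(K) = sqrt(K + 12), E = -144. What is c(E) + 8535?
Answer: 8535 + I*sqrt(2)/6 ≈ 8535.0 + 0.2357*I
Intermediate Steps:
h(K) = sqrt(12 + K)/6 (h(K) = sqrt(K + 12)/6 = sqrt(12 + K)/6)
c(A) = I*sqrt(2)/6 (c(A) = sqrt(12 - 14)/6 = sqrt(-2)/6 = (I*sqrt(2))/6 = I*sqrt(2)/6)
c(E) + 8535 = I*sqrt(2)/6 + 8535 = 8535 + I*sqrt(2)/6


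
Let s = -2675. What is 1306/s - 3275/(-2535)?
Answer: 1089983/1356225 ≈ 0.80369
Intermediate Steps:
1306/s - 3275/(-2535) = 1306/(-2675) - 3275/(-2535) = 1306*(-1/2675) - 3275*(-1/2535) = -1306/2675 + 655/507 = 1089983/1356225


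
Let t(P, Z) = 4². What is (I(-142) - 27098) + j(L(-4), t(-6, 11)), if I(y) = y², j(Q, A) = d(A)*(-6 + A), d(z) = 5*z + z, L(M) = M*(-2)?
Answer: -5974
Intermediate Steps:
L(M) = -2*M
d(z) = 6*z
t(P, Z) = 16
j(Q, A) = 6*A*(-6 + A) (j(Q, A) = (6*A)*(-6 + A) = 6*A*(-6 + A))
(I(-142) - 27098) + j(L(-4), t(-6, 11)) = ((-142)² - 27098) + 6*16*(-6 + 16) = (20164 - 27098) + 6*16*10 = -6934 + 960 = -5974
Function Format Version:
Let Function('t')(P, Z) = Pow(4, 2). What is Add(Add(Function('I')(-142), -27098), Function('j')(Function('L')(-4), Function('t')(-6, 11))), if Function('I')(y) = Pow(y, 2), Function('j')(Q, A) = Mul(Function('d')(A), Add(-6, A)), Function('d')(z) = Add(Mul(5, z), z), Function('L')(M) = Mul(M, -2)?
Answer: -5974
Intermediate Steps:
Function('L')(M) = Mul(-2, M)
Function('d')(z) = Mul(6, z)
Function('t')(P, Z) = 16
Function('j')(Q, A) = Mul(6, A, Add(-6, A)) (Function('j')(Q, A) = Mul(Mul(6, A), Add(-6, A)) = Mul(6, A, Add(-6, A)))
Add(Add(Function('I')(-142), -27098), Function('j')(Function('L')(-4), Function('t')(-6, 11))) = Add(Add(Pow(-142, 2), -27098), Mul(6, 16, Add(-6, 16))) = Add(Add(20164, -27098), Mul(6, 16, 10)) = Add(-6934, 960) = -5974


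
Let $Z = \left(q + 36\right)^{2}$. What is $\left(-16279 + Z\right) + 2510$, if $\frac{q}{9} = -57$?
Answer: $213760$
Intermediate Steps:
$q = -513$ ($q = 9 \left(-57\right) = -513$)
$Z = 227529$ ($Z = \left(-513 + 36\right)^{2} = \left(-477\right)^{2} = 227529$)
$\left(-16279 + Z\right) + 2510 = \left(-16279 + 227529\right) + 2510 = 211250 + 2510 = 213760$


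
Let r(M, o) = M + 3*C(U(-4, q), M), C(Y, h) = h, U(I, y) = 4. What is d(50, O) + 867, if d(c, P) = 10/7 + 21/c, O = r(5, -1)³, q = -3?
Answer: 304097/350 ≈ 868.85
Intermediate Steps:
r(M, o) = 4*M (r(M, o) = M + 3*M = 4*M)
O = 8000 (O = (4*5)³ = 20³ = 8000)
d(c, P) = 10/7 + 21/c (d(c, P) = 10*(⅐) + 21/c = 10/7 + 21/c)
d(50, O) + 867 = (10/7 + 21/50) + 867 = 647/350 + 867 = 304097/350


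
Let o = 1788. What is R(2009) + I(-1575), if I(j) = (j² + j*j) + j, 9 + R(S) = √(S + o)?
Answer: 4959666 + √3797 ≈ 4.9597e+6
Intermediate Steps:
R(S) = -9 + √(1788 + S) (R(S) = -9 + √(S + 1788) = -9 + √(1788 + S))
I(j) = j + 2*j² (I(j) = (j² + j²) + j = 2*j² + j = j + 2*j²)
R(2009) + I(-1575) = (-9 + √(1788 + 2009)) - 1575*(1 + 2*(-1575)) = (-9 + √3797) - 1575*(1 - 3150) = (-9 + √3797) - 1575*(-3149) = (-9 + √3797) + 4959675 = 4959666 + √3797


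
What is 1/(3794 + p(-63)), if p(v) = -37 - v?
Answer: 1/3820 ≈ 0.00026178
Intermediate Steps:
1/(3794 + p(-63)) = 1/(3794 + (-37 - 1*(-63))) = 1/(3794 + (-37 + 63)) = 1/(3794 + 26) = 1/3820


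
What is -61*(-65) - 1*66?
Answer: 3899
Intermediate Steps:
-61*(-65) - 1*66 = 3965 - 66 = 3899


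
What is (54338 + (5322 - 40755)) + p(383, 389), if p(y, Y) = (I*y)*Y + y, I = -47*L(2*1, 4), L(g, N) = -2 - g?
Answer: 28028844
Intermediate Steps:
I = 188 (I = -47*(-2 - 2) = -47*(-4) = 188)
p(y, Y) = y + 188*Y*y (p(y, Y) = (188*y)*Y + y = 188*Y*y + y = y + 188*Y*y)
(54338 + (5322 - 40755)) + p(383, 389) = (54338 + (5322 - 40755)) + 383*(1 + 188*389) = (54338 - 35433) + 383*(1 + 73132) = 18905 + 383*73133 = 18905 + 28009939 = 28028844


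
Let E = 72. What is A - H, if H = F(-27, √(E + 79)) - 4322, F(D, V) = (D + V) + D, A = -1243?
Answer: 3133 - √151 ≈ 3120.7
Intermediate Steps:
F(D, V) = V + 2*D
H = -4376 + √151 (H = (√(72 + 79) + 2*(-27)) - 4322 = (√151 - 54) - 4322 = (-54 + √151) - 4322 = -4376 + √151 ≈ -4363.7)
A - H = -1243 - (-4376 + √151) = -1243 + (4376 - √151) = 3133 - √151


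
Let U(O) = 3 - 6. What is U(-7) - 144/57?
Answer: -105/19 ≈ -5.5263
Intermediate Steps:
U(O) = -3
U(-7) - 144/57 = -3 - 144/57 = -3 - 144*1/57 = -3 - 48/19 = -105/19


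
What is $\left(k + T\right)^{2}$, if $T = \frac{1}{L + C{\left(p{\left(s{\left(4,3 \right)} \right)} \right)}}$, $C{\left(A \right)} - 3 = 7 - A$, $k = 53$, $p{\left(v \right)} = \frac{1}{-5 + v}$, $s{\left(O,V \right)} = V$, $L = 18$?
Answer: $\frac{9138529}{3249} \approx 2812.7$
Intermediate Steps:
$C{\left(A \right)} = 10 - A$ ($C{\left(A \right)} = 3 - \left(-7 + A\right) = 10 - A$)
$T = \frac{2}{57}$ ($T = \frac{1}{18 + \left(10 - \frac{1}{-5 + 3}\right)} = \frac{1}{18 + \left(10 - \frac{1}{-2}\right)} = \frac{1}{18 + \left(10 - - \frac{1}{2}\right)} = \frac{1}{18 + \left(10 + \frac{1}{2}\right)} = \frac{1}{18 + \frac{21}{2}} = \frac{1}{\frac{57}{2}} = \frac{2}{57} \approx 0.035088$)
$\left(k + T\right)^{2} = \left(53 + \frac{2}{57}\right)^{2} = \left(\frac{3023}{57}\right)^{2} = \frac{9138529}{3249}$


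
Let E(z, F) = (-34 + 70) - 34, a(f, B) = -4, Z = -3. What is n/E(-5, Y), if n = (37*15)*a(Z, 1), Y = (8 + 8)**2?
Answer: -1110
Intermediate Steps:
Y = 256 (Y = 16**2 = 256)
E(z, F) = 2 (E(z, F) = 36 - 34 = 2)
n = -2220 (n = (37*15)*(-4) = 555*(-4) = -2220)
n/E(-5, Y) = -2220/2 = -2220*1/2 = -1110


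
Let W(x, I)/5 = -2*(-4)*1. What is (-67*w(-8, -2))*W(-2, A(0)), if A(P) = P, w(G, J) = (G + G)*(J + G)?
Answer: -428800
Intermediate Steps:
w(G, J) = 2*G*(G + J) (w(G, J) = (2*G)*(G + J) = 2*G*(G + J))
W(x, I) = 40 (W(x, I) = 5*(-2*(-4)*1) = 5*(8*1) = 5*8 = 40)
(-67*w(-8, -2))*W(-2, A(0)) = -134*(-8)*(-8 - 2)*40 = -134*(-8)*(-10)*40 = -67*160*40 = -10720*40 = -428800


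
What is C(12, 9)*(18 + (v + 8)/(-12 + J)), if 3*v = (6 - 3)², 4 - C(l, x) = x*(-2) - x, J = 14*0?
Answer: 6355/12 ≈ 529.58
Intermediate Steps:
J = 0
C(l, x) = 4 + 3*x (C(l, x) = 4 - (x*(-2) - x) = 4 - (-2*x - x) = 4 - (-3)*x = 4 + 3*x)
v = 3 (v = (6 - 3)²/3 = (⅓)*3² = (⅓)*9 = 3)
C(12, 9)*(18 + (v + 8)/(-12 + J)) = (4 + 3*9)*(18 + (3 + 8)/(-12 + 0)) = (4 + 27)*(18 + 11/(-12)) = 31*(18 + 11*(-1/12)) = 31*(18 - 11/12) = 31*(205/12) = 6355/12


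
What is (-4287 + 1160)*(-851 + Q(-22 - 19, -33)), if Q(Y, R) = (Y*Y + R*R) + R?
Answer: -5897522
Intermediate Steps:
Q(Y, R) = R + R² + Y² (Q(Y, R) = (Y² + R²) + R = (R² + Y²) + R = R + R² + Y²)
(-4287 + 1160)*(-851 + Q(-22 - 19, -33)) = (-4287 + 1160)*(-851 + (-33 + (-33)² + (-22 - 19)²)) = -3127*(-851 + (-33 + 1089 + (-41)²)) = -3127*(-851 + (-33 + 1089 + 1681)) = -3127*(-851 + 2737) = -3127*1886 = -5897522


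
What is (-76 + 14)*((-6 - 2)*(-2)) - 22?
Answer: -1014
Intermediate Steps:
(-76 + 14)*((-6 - 2)*(-2)) - 22 = -(-496)*(-2) - 22 = -62*16 - 22 = -992 - 22 = -1014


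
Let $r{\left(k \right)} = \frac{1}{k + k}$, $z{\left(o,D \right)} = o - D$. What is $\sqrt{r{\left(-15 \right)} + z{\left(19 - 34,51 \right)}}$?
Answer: $\frac{i \sqrt{59430}}{30} \approx 8.1261 i$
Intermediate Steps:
$r{\left(k \right)} = \frac{1}{2 k}$
$\sqrt{r{\left(-15 \right)} + z{\left(19 - 34,51 \right)}} = \sqrt{\frac{1}{2 \left(-15\right)} + \left(\left(19 - 34\right) - 51\right)} = \sqrt{\frac{1}{2} \left(- \frac{1}{15}\right) + \left(\left(19 - 34\right) - 51\right)} = \sqrt{- \frac{1}{30} - 66} = \sqrt{- \frac{1981}{30}} = \frac{i \sqrt{59430}}{30}$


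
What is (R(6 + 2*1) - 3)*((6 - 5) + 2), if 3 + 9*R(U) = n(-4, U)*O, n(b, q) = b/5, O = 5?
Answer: -34/3 ≈ -11.333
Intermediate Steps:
n(b, q) = b/5 (n(b, q) = b*(1/5) = b/5)
R(U) = -7/9 (R(U) = -1/3 + (((1/5)*(-4))*5)/9 = -1/3 + (-4/5*5)/9 = -1/3 + (1/9)*(-4) = -1/3 - 4/9 = -7/9)
(R(6 + 2*1) - 3)*((6 - 5) + 2) = (-7/9 - 3)*((6 - 5) + 2) = -34*(1 + 2)/9 = -34/9*3 = -34/3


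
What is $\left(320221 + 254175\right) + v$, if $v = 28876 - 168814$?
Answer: $434458$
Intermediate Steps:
$v = -139938$
$\left(320221 + 254175\right) + v = \left(320221 + 254175\right) - 139938 = 574396 - 139938 = 434458$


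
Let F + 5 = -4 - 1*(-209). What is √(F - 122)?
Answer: √78 ≈ 8.8318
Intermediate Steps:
F = 200 (F = -5 + (-4 - 1*(-209)) = -5 + (-4 + 209) = -5 + 205 = 200)
√(F - 122) = √(200 - 122) = √78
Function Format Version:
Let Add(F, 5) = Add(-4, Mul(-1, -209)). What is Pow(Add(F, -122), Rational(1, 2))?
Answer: Pow(78, Rational(1, 2)) ≈ 8.8318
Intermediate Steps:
F = 200 (F = Add(-5, Add(-4, Mul(-1, -209))) = Add(-5, Add(-4, 209)) = Add(-5, 205) = 200)
Pow(Add(F, -122), Rational(1, 2)) = Pow(Add(200, -122), Rational(1, 2)) = Pow(78, Rational(1, 2))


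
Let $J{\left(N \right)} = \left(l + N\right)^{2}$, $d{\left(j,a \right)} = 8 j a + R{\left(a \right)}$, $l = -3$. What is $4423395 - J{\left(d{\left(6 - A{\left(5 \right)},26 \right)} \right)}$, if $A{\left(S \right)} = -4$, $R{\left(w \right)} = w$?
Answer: $786$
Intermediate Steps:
$d{\left(j,a \right)} = a + 8 a j$ ($d{\left(j,a \right)} = 8 j a + a = 8 a j + a = a + 8 a j$)
$J{\left(N \right)} = \left(-3 + N\right)^{2}$
$4423395 - J{\left(d{\left(6 - A{\left(5 \right)},26 \right)} \right)} = 4423395 - \left(-3 + 26 \left(1 + 8 \left(6 - -4\right)\right)\right)^{2} = 4423395 - \left(-3 + 26 \left(1 + 8 \left(6 + 4\right)\right)\right)^{2} = 4423395 - \left(-3 + 26 \left(1 + 8 \cdot 10\right)\right)^{2} = 4423395 - \left(-3 + 26 \left(1 + 80\right)\right)^{2} = 4423395 - \left(-3 + 26 \cdot 81\right)^{2} = 4423395 - \left(-3 + 2106\right)^{2} = 4423395 - 2103^{2} = 4423395 - 4422609 = 786$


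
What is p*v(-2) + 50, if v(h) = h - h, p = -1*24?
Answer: 50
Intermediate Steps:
p = -24
v(h) = 0
p*v(-2) + 50 = -24*0 + 50 = 0 + 50 = 50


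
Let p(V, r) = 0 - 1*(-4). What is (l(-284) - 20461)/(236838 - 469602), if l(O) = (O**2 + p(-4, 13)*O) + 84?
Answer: -497/1956 ≈ -0.25409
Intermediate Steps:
p(V, r) = 4 (p(V, r) = 0 + 4 = 4)
l(O) = 84 + O**2 + 4*O (l(O) = (O**2 + 4*O) + 84 = 84 + O**2 + 4*O)
(l(-284) - 20461)/(236838 - 469602) = ((84 + (-284)**2 + 4*(-284)) - 20461)/(236838 - 469602) = ((84 + 80656 - 1136) - 20461)/(-232764) = (79604 - 20461)*(-1/232764) = 59143*(-1/232764) = -497/1956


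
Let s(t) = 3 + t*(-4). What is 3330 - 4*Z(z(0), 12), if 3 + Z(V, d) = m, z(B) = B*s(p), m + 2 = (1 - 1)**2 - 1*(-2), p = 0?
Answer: 3342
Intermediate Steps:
s(t) = 3 - 4*t
m = 0 (m = -2 + ((1 - 1)**2 - 1*(-2)) = -2 + (0**2 + 2) = -2 + (0 + 2) = -2 + 2 = 0)
z(B) = 3*B (z(B) = B*(3 - 4*0) = B*(3 + 0) = B*3 = 3*B)
Z(V, d) = -3 (Z(V, d) = -3 + 0 = -3)
3330 - 4*Z(z(0), 12) = 3330 - 4*(-3) = 3330 - 1*(-12) = 3330 + 12 = 3342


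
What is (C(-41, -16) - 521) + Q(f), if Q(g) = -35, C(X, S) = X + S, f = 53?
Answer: -613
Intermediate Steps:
C(X, S) = S + X
(C(-41, -16) - 521) + Q(f) = ((-16 - 41) - 521) - 35 = (-57 - 521) - 35 = -578 - 35 = -613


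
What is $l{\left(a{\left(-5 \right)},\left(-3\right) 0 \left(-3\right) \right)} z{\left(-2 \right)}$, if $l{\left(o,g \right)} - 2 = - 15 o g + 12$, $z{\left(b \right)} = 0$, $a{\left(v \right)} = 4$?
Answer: $0$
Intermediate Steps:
$l{\left(o,g \right)} = 14 - 15 g o$ ($l{\left(o,g \right)} = 2 + \left(- 15 o g + 12\right) = 2 - \left(-12 + 15 g o\right) = 14 - 15 g o$)
$l{\left(a{\left(-5 \right)},\left(-3\right) 0 \left(-3\right) \right)} z{\left(-2 \right)} = \left(14 - 15 \left(-3\right) 0 \left(-3\right) 4\right) 0 = \left(14 - 15 \cdot 0 \left(-3\right) 4\right) 0 = \left(14 - 0 \cdot 4\right) 0 = \left(14 + 0\right) 0 = 14 \cdot 0 = 0$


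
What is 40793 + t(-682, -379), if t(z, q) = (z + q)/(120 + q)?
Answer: 10566448/259 ≈ 40797.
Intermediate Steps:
t(z, q) = (q + z)/(120 + q)
40793 + t(-682, -379) = 40793 + (-379 - 682)/(120 - 379) = 40793 - 1061/(-259) = 40793 - 1/259*(-1061) = 40793 + 1061/259 = 10566448/259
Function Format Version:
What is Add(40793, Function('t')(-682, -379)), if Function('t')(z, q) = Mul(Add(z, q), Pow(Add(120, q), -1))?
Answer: Rational(10566448, 259) ≈ 40797.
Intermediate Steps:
Function('t')(z, q) = Mul(Pow(Add(120, q), -1), Add(q, z)) (Function('t')(z, q) = Mul(Add(q, z), Pow(Add(120, q), -1)) = Mul(Pow(Add(120, q), -1), Add(q, z)))
Add(40793, Function('t')(-682, -379)) = Add(40793, Mul(Pow(Add(120, -379), -1), Add(-379, -682))) = Add(40793, Mul(Pow(-259, -1), -1061)) = Add(40793, Mul(Rational(-1, 259), -1061)) = Add(40793, Rational(1061, 259)) = Rational(10566448, 259)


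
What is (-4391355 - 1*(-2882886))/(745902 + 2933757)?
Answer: -502823/1226553 ≈ -0.40995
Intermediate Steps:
(-4391355 - 1*(-2882886))/(745902 + 2933757) = (-4391355 + 2882886)/3679659 = -1508469*1/3679659 = -502823/1226553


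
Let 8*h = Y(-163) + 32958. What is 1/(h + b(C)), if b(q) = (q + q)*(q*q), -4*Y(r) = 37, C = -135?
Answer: -32/157332205 ≈ -2.0339e-7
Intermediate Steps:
Y(r) = -37/4 (Y(r) = -¼*37 = -37/4)
b(q) = 2*q³ (b(q) = (2*q)*q² = 2*q³)
h = 131795/32 (h = (-37/4 + 32958)/8 = (⅛)*(131795/4) = 131795/32 ≈ 4118.6)
1/(h + b(C)) = 1/(131795/32 + 2*(-135)³) = 1/(131795/32 + 2*(-2460375)) = 1/(131795/32 - 4920750) = 1/(-157332205/32) = -32/157332205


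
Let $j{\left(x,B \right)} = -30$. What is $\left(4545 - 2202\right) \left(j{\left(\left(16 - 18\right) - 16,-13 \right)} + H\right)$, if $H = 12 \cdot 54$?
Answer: $1447974$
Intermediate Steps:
$H = 648$
$\left(4545 - 2202\right) \left(j{\left(\left(16 - 18\right) - 16,-13 \right)} + H\right) = \left(4545 - 2202\right) \left(-30 + 648\right) = 2343 \cdot 618 = 1447974$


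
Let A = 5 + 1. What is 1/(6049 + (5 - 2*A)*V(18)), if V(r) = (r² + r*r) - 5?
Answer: 1/1548 ≈ 0.00064600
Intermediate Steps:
V(r) = -5 + 2*r² (V(r) = (r² + r²) - 5 = 2*r² - 5 = -5 + 2*r²)
A = 6
1/(6049 + (5 - 2*A)*V(18)) = 1/(6049 + (5 - 2*6)*(-5 + 2*18²)) = 1/(6049 + (5 - 12)*(-5 + 2*324)) = 1/(6049 - 7*(-5 + 648)) = 1/(6049 - 7*643) = 1/(6049 - 4501) = 1/1548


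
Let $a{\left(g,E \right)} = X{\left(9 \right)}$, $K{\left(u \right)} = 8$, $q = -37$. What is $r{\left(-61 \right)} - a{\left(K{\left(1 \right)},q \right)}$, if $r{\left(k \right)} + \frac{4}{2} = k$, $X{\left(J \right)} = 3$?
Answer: $-66$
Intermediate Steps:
$r{\left(k \right)} = -2 + k$
$a{\left(g,E \right)} = 3$
$r{\left(-61 \right)} - a{\left(K{\left(1 \right)},q \right)} = \left(-2 - 61\right) - 3 = -63 - 3 = -66$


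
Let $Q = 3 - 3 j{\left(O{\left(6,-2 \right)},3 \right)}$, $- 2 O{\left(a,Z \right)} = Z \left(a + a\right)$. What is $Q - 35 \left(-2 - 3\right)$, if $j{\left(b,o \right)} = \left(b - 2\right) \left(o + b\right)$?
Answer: $-272$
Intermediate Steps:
$O{\left(a,Z \right)} = - Z a$ ($O{\left(a,Z \right)} = - \frac{Z \left(a + a\right)}{2} = - \frac{Z 2 a}{2} = - \frac{2 Z a}{2} = - Z a$)
$j{\left(b,o \right)} = \left(-2 + b\right) \left(b + o\right)$
$Q = -447$ ($Q = 3 - 3 \left(\left(\left(-1\right) \left(-2\right) 6\right)^{2} - 2 \left(\left(-1\right) \left(-2\right) 6\right) - 6 + \left(-1\right) \left(-2\right) 6 \cdot 3\right) = 3 - 3 \left(12^{2} - 24 - 6 + 12 \cdot 3\right) = 3 - 3 \left(144 - 24 - 6 + 36\right) = 3 - 450 = -447$)
$Q - 35 \left(-2 - 3\right) = -447 - 35 \left(-2 - 3\right) = -447 - -175 = -447 + 175 = -272$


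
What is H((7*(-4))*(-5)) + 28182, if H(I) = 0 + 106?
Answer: 28288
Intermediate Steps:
H(I) = 106
H((7*(-4))*(-5)) + 28182 = 106 + 28182 = 28288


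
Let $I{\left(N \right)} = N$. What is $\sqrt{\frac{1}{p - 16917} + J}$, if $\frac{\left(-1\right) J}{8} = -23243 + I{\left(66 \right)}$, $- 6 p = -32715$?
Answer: $\frac{\sqrt{97480429980198}}{22929} \approx 430.6$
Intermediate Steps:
$p = \frac{10905}{2}$ ($p = \left(- \frac{1}{6}\right) \left(-32715\right) = \frac{10905}{2} \approx 5452.5$)
$J = 185416$ ($J = - 8 \left(-23243 + 66\right) = \left(-8\right) \left(-23177\right) = 185416$)
$\sqrt{\frac{1}{p - 16917} + J} = \sqrt{\frac{1}{\frac{10905}{2} - 16917} + 185416} = \sqrt{\frac{1}{- \frac{22929}{2}} + 185416} = \sqrt{- \frac{2}{22929} + 185416} = \sqrt{\frac{4251403462}{22929}} = \frac{\sqrt{97480429980198}}{22929}$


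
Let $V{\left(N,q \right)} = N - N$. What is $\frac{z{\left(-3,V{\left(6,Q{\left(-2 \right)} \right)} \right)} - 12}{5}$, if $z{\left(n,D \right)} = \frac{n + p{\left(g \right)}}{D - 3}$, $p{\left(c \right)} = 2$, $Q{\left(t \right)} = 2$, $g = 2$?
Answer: $- \frac{7}{3} \approx -2.3333$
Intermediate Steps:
$V{\left(N,q \right)} = 0$
$z{\left(n,D \right)} = \frac{2 + n}{-3 + D}$ ($z{\left(n,D \right)} = \frac{n + 2}{D - 3} = \frac{2 + n}{-3 + D}$)
$\frac{z{\left(-3,V{\left(6,Q{\left(-2 \right)} \right)} \right)} - 12}{5} = \frac{\frac{2 - 3}{-3 + 0} - 12}{5} = \left(\frac{1}{-3} \left(-1\right) - 12\right) \frac{1}{5} = \left(\left(- \frac{1}{3}\right) \left(-1\right) - 12\right) \frac{1}{5} = \left(\frac{1}{3} - 12\right) \frac{1}{5} = \left(- \frac{35}{3}\right) \frac{1}{5} = - \frac{7}{3}$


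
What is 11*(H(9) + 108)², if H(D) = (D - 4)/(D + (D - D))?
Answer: 10499819/81 ≈ 1.2963e+5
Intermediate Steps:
H(D) = (-4 + D)/D (H(D) = (-4 + D)/(D + 0) = (-4 + D)/D)
11*(H(9) + 108)² = 11*((-4 + 9)/9 + 108)² = 11*((⅑)*5 + 108)² = 11*(5/9 + 108)² = 11*(977/9)² = 11*(954529/81) = 10499819/81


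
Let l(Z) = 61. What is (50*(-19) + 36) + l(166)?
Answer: -853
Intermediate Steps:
(50*(-19) + 36) + l(166) = (50*(-19) + 36) + 61 = (-950 + 36) + 61 = -914 + 61 = -853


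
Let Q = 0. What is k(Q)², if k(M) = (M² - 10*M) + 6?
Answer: 36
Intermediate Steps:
k(M) = 6 + M² - 10*M
k(Q)² = (6 + 0² - 10*0)² = (6 + 0 + 0)² = 6² = 36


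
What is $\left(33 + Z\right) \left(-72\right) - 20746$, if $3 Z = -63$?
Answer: $-21610$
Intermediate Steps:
$Z = -21$ ($Z = \frac{1}{3} \left(-63\right) = -21$)
$\left(33 + Z\right) \left(-72\right) - 20746 = \left(33 - 21\right) \left(-72\right) - 20746 = 12 \left(-72\right) - 20746 = -864 - 20746 = -21610$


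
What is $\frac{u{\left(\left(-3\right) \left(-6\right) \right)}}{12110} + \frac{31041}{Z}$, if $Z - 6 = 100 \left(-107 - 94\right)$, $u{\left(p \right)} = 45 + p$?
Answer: $- \frac{4460007}{2896885} \approx -1.5396$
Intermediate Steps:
$Z = -20094$ ($Z = 6 + 100 \left(-107 - 94\right) = 6 + 100 \left(-201\right) = 6 - 20100 = -20094$)
$\frac{u{\left(\left(-3\right) \left(-6\right) \right)}}{12110} + \frac{31041}{Z} = \frac{45 - -18}{12110} + \frac{31041}{-20094} = \left(45 + 18\right) \frac{1}{12110} + 31041 \left(- \frac{1}{20094}\right) = 63 \cdot \frac{1}{12110} - \frac{10347}{6698} = \frac{9}{1730} - \frac{10347}{6698} = - \frac{4460007}{2896885}$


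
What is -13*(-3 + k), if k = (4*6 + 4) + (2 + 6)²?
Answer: -1157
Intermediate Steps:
k = 92 (k = (24 + 4) + 8² = 28 + 64 = 92)
-13*(-3 + k) = -13*(-3 + 92) = -13*89 = -1157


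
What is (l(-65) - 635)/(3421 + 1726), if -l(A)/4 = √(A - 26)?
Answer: -635/5147 - 4*I*√91/5147 ≈ -0.12337 - 0.0074136*I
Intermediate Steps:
l(A) = -4*√(-26 + A) (l(A) = -4*√(A - 26) = -4*√(-26 + A))
(l(-65) - 635)/(3421 + 1726) = (-4*√(-26 - 65) - 635)/(3421 + 1726) = (-4*I*√91 - 635)/5147 = (-4*I*√91 - 635)*(1/5147) = (-635 - 4*I*√91)*(1/5147) = -635/5147 - 4*I*√91/5147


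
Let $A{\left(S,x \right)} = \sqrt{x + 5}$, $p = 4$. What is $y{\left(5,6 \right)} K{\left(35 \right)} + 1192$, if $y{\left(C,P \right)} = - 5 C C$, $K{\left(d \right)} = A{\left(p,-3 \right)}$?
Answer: $1192 - 125 \sqrt{2} \approx 1015.2$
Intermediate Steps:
$A{\left(S,x \right)} = \sqrt{5 + x}$
$K{\left(d \right)} = \sqrt{2}$ ($K{\left(d \right)} = \sqrt{5 - 3} = \sqrt{2}$)
$y{\left(C,P \right)} = - 5 C^{2}$
$y{\left(5,6 \right)} K{\left(35 \right)} + 1192 = - 5 \cdot 5^{2} \sqrt{2} + 1192 = \left(-5\right) 25 \sqrt{2} + 1192 = - 125 \sqrt{2} + 1192 = 1192 - 125 \sqrt{2}$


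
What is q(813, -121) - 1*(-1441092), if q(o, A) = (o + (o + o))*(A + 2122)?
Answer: 6321531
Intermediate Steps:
q(o, A) = 3*o*(2122 + A) (q(o, A) = (o + 2*o)*(2122 + A) = (3*o)*(2122 + A) = 3*o*(2122 + A))
q(813, -121) - 1*(-1441092) = 3*813*(2122 - 121) - 1*(-1441092) = 3*813*2001 + 1441092 = 4880439 + 1441092 = 6321531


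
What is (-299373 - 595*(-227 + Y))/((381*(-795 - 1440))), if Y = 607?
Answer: 525473/851535 ≈ 0.61709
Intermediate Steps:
(-299373 - 595*(-227 + Y))/((381*(-795 - 1440))) = (-299373 - 595*(-227 + 607))/((381*(-795 - 1440))) = (-299373 - 595*380)/((381*(-2235))) = (-299373 - 1*226100)/(-851535) = (-299373 - 226100)*(-1/851535) = -525473*(-1/851535) = 525473/851535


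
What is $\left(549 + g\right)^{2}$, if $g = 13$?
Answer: $315844$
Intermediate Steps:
$\left(549 + g\right)^{2} = \left(549 + 13\right)^{2} = 562^{2} = 315844$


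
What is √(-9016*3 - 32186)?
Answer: I*√59234 ≈ 243.38*I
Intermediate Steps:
√(-9016*3 - 32186) = √(-27048 - 32186) = √(-59234) = I*√59234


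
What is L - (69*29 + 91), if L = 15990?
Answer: 13898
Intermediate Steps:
L - (69*29 + 91) = 15990 - (69*29 + 91) = 15990 - (2001 + 91) = 15990 - 1*2092 = 15990 - 2092 = 13898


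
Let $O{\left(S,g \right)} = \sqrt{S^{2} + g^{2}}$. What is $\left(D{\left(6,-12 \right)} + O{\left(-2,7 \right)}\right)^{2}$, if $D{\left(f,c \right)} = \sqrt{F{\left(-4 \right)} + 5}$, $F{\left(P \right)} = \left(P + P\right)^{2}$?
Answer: $122 + 2 \sqrt{3657} \approx 242.95$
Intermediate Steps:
$F{\left(P \right)} = 4 P^{2}$ ($F{\left(P \right)} = \left(2 P\right)^{2} = 4 P^{2}$)
$D{\left(f,c \right)} = \sqrt{69}$ ($D{\left(f,c \right)} = \sqrt{4 \left(-4\right)^{2} + 5} = \sqrt{4 \cdot 16 + 5} = \sqrt{64 + 5} = \sqrt{69}$)
$\left(D{\left(6,-12 \right)} + O{\left(-2,7 \right)}\right)^{2} = \left(\sqrt{69} + \sqrt{\left(-2\right)^{2} + 7^{2}}\right)^{2} = \left(\sqrt{69} + \sqrt{4 + 49}\right)^{2} = \left(\sqrt{69} + \sqrt{53}\right)^{2} = \left(\sqrt{53} + \sqrt{69}\right)^{2}$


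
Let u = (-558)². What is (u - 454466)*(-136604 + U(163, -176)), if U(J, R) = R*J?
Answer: 23653615784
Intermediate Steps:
u = 311364
U(J, R) = J*R
(u - 454466)*(-136604 + U(163, -176)) = (311364 - 454466)*(-136604 + 163*(-176)) = -143102*(-136604 - 28688) = -143102*(-165292) = 23653615784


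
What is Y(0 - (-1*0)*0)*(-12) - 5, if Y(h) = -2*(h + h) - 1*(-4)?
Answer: -53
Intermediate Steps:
Y(h) = 4 - 4*h (Y(h) = -4*h + 4 = 4 - 4*h)
Y(0 - (-1*0)*0)*(-12) - 5 = (4 - 4*(0 - (-1*0)*0))*(-12) - 5 = (4 - 4*(0 - 0*0))*(-12) - 5 = (4 - 4*(0 - 1*0))*(-12) - 5 = (4 - 4*(0 + 0))*(-12) - 5 = (4 - 4*0)*(-12) - 5 = (4 + 0)*(-12) - 5 = 4*(-12) - 5 = -48 - 5 = -53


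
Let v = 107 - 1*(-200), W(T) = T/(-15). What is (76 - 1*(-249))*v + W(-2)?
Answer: 1496627/15 ≈ 99775.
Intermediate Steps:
W(T) = -T/15 (W(T) = T*(-1/15) = -T/15)
v = 307 (v = 107 + 200 = 307)
(76 - 1*(-249))*v + W(-2) = (76 - 1*(-249))*307 - 1/15*(-2) = (76 + 249)*307 + 2/15 = 325*307 + 2/15 = 99775 + 2/15 = 1496627/15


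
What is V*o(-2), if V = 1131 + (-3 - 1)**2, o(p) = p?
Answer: -2294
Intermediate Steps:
V = 1147 (V = 1131 + (-4)**2 = 1131 + 16 = 1147)
V*o(-2) = 1147*(-2) = -2294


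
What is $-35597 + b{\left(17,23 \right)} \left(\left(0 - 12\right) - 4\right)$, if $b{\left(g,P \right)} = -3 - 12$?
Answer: $-35357$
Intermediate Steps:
$b{\left(g,P \right)} = -15$
$-35597 + b{\left(17,23 \right)} \left(\left(0 - 12\right) - 4\right) = -35597 - 15 \left(\left(0 - 12\right) - 4\right) = -35597 - 15 \left(-12 - 4\right) = -35597 - -240 = -35597 + 240 = -35357$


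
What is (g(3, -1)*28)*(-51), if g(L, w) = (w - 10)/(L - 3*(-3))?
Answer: 1309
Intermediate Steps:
g(L, w) = (-10 + w)/(9 + L) (g(L, w) = (-10 + w)/(L + 9) = (-10 + w)/(9 + L))
(g(3, -1)*28)*(-51) = (((-10 - 1)/(9 + 3))*28)*(-51) = ((-11/12)*28)*(-51) = (((1/12)*(-11))*28)*(-51) = -11/12*28*(-51) = -77/3*(-51) = 1309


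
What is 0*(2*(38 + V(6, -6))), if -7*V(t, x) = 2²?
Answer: 0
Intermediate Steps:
V(t, x) = -4/7 (V(t, x) = -⅐*2² = -⅐*4 = -4/7)
0*(2*(38 + V(6, -6))) = 0*(2*(38 - 4/7)) = 0*(2*(262/7)) = 0*(524/7) = 0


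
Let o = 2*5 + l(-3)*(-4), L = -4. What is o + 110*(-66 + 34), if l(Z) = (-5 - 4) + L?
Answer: -3458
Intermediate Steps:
l(Z) = -13 (l(Z) = (-5 - 4) - 4 = -9 - 4 = -13)
o = 62 (o = 2*5 - 13*(-4) = 10 + 52 = 62)
o + 110*(-66 + 34) = 62 + 110*(-66 + 34) = 62 + 110*(-32) = 62 - 3520 = -3458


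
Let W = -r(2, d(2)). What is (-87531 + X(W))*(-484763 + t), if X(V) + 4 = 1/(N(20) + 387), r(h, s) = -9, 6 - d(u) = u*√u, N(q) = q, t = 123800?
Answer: 12859936394472/407 ≈ 3.1597e+10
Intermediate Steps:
d(u) = 6 - u^(3/2) (d(u) = 6 - u*√u = 6 - u^(3/2))
W = 9 (W = -1*(-9) = 9)
X(V) = -1627/407 (X(V) = -4 + 1/(20 + 387) = -4 + 1/407 = -1627/407)
(-87531 + X(W))*(-484763 + t) = (-87531 - 1627/407)*(-484763 + 123800) = -35626744/407*(-360963) = 12859936394472/407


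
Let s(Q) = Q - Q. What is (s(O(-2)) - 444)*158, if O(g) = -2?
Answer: -70152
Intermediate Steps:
s(Q) = 0
(s(O(-2)) - 444)*158 = (0 - 444)*158 = -444*158 = -70152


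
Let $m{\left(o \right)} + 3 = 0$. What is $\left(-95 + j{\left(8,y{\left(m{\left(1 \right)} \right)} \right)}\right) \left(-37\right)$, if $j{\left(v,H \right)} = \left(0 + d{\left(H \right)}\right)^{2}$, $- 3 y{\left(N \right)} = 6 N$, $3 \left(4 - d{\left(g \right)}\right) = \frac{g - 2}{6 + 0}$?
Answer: $\frac{241943}{81} \approx 2986.9$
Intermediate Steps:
$d{\left(g \right)} = \frac{37}{9} - \frac{g}{18}$ ($d{\left(g \right)} = 4 - \frac{\left(g - 2\right) \frac{1}{6 + 0}}{3} = 4 - \frac{\left(-2 + g\right) \frac{1}{6}}{3} = 4 - \frac{- \frac{1}{3} + \frac{g}{6}}{3} = 4 - \left(- \frac{1}{9} + \frac{g}{18}\right) = \frac{37}{9} - \frac{g}{18}$)
$m{\left(o \right)} = -3$ ($m{\left(o \right)} = -3 + 0 = -3$)
$y{\left(N \right)} = - 2 N$ ($y{\left(N \right)} = - \frac{6 N}{3} = - 2 N$)
$j{\left(v,H \right)} = \left(\frac{37}{9} - \frac{H}{18}\right)^{2}$ ($j{\left(v,H \right)} = \left(0 - \left(- \frac{37}{9} + \frac{H}{18}\right)\right)^{2} = \left(\frac{37}{9} - \frac{H}{18}\right)^{2}$)
$\left(-95 + j{\left(8,y{\left(m{\left(1 \right)} \right)} \right)}\right) \left(-37\right) = \left(-95 + \frac{\left(-74 - -6\right)^{2}}{324}\right) \left(-37\right) = \left(-95 + \frac{\left(-74 + 6\right)^{2}}{324}\right) \left(-37\right) = \left(-95 + \frac{\left(-68\right)^{2}}{324}\right) \left(-37\right) = \left(-95 + \frac{1}{324} \cdot 4624\right) \left(-37\right) = \left(-95 + \frac{1156}{81}\right) \left(-37\right) = \left(- \frac{6539}{81}\right) \left(-37\right) = \frac{241943}{81}$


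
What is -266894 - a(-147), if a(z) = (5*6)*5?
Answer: -267044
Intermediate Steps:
a(z) = 150 (a(z) = 30*5 = 150)
-266894 - a(-147) = -266894 - 1*150 = -266894 - 150 = -267044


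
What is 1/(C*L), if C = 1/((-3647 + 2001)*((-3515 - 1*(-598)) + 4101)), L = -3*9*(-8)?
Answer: -243608/27 ≈ -9022.5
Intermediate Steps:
L = 216 (L = -27*(-8) = 216)
C = -1/1948864 (C = 1/(-1646*((-3515 + 598) + 4101)) = 1/(-1646*(-2917 + 4101)) = 1/(-1646*1184) = 1/(-1948864) = -1/1948864 ≈ -5.1312e-7)
1/(C*L) = 1/(-1/1948864*216) = 1/(-27/243608) = -243608/27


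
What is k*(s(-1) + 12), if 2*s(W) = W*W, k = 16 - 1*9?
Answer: 175/2 ≈ 87.500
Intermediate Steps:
k = 7 (k = 16 - 9 = 7)
s(W) = W²/2 (s(W) = (W*W)/2 = W²/2)
k*(s(-1) + 12) = 7*((½)*(-1)² + 12) = 7*((½)*1 + 12) = 7*(½ + 12) = 7*(25/2) = 175/2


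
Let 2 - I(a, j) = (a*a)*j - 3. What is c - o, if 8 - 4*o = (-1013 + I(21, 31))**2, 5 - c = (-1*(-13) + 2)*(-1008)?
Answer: 215533533/4 ≈ 5.3883e+7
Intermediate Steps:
I(a, j) = 5 - j*a**2 (I(a, j) = 2 - ((a*a)*j - 3) = 2 - (a**2*j - 3) = 2 - (j*a**2 - 3) = 2 - (-3 + j*a**2) = 2 + (3 - j*a**2) = 5 - j*a**2)
c = 15125 (c = 5 - (-1*(-13) + 2)*(-1008) = 5 - (13 + 2)*(-1008) = 5 - 15*(-1008) = 5 - 1*(-15120) = 5 + 15120 = 15125)
o = -215473033/4 (o = 2 - (-1013 + (5 - 1*31*21**2))**2/4 = 2 - (-1013 + (5 - 1*31*441))**2/4 = 2 - (-1013 + (5 - 13671))**2/4 = 2 - (-1013 - 13666)**2/4 = 2 - 1/4*(-14679)**2 = 2 - 1/4*215473041 = 2 - 215473041/4 = -215473033/4 ≈ -5.3868e+7)
c - o = 15125 - 1*(-215473033/4) = 15125 + 215473033/4 = 215533533/4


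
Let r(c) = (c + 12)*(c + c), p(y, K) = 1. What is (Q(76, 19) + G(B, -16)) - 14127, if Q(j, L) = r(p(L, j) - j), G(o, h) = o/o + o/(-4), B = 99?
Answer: -18803/4 ≈ -4700.8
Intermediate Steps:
G(o, h) = 1 - o/4 (G(o, h) = 1 + o*(-¼) = 1 - o/4)
r(c) = 2*c*(12 + c) (r(c) = (12 + c)*(2*c) = 2*c*(12 + c))
Q(j, L) = 2*(1 - j)*(13 - j) (Q(j, L) = 2*(1 - j)*(12 + (1 - j)) = 2*(1 - j)*(13 - j))
(Q(76, 19) + G(B, -16)) - 14127 = (2*(-1 + 76)*(-13 + 76) + (1 - ¼*99)) - 14127 = (2*75*63 + (1 - 99/4)) - 14127 = (9450 - 95/4) - 14127 = 37705/4 - 14127 = -18803/4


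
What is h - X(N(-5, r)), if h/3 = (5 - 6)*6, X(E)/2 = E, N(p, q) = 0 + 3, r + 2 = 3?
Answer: -24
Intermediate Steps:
r = 1 (r = -2 + 3 = 1)
N(p, q) = 3
X(E) = 2*E
h = -18 (h = 3*((5 - 6)*6) = 3*(-1*6) = 3*(-6) = -18)
h - X(N(-5, r)) = -18 - 2*3 = -18 - 1*6 = -18 - 6 = -24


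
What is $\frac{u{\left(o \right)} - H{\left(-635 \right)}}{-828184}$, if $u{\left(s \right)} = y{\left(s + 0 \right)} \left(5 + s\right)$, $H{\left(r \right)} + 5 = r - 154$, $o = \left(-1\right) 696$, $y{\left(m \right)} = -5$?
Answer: $- \frac{607}{118312} \approx -0.0051305$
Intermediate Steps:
$o = -696$
$H{\left(r \right)} = -159 + r$ ($H{\left(r \right)} = -5 + \left(r - 154\right) = -5 + \left(-154 + r\right) = -159 + r$)
$u{\left(s \right)} = -25 - 5 s$ ($u{\left(s \right)} = - 5 \left(5 + s\right) = -25 - 5 s$)
$\frac{u{\left(o \right)} - H{\left(-635 \right)}}{-828184} = \frac{\left(-25 - -3480\right) - \left(-159 - 635\right)}{-828184} = \left(\left(-25 + 3480\right) - -794\right) \left(- \frac{1}{828184}\right) = \left(3455 + 794\right) \left(- \frac{1}{828184}\right) = 4249 \left(- \frac{1}{828184}\right) = - \frac{607}{118312}$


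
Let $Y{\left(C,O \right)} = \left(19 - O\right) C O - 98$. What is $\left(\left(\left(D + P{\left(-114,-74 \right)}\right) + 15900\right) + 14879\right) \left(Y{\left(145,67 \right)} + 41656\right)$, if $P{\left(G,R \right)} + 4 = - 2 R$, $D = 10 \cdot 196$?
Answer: $-13967448846$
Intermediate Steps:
$Y{\left(C,O \right)} = -98 + C O \left(19 - O\right)$ ($Y{\left(C,O \right)} = C \left(19 - O\right) O - 98 = C O \left(19 - O\right) - 98 = -98 + C O \left(19 - O\right)$)
$D = 1960$
$P{\left(G,R \right)} = -4 - 2 R$
$\left(\left(\left(D + P{\left(-114,-74 \right)}\right) + 15900\right) + 14879\right) \left(Y{\left(145,67 \right)} + 41656\right) = \left(\left(\left(1960 - -144\right) + 15900\right) + 14879\right) \left(\left(-98 - 145 \cdot 67^{2} + 19 \cdot 145 \cdot 67\right) + 41656\right) = \left(\left(\left(1960 + \left(-4 + 148\right)\right) + 15900\right) + 14879\right) \left(\left(-98 - 145 \cdot 4489 + 184585\right) + 41656\right) = \left(\left(\left(1960 + 144\right) + 15900\right) + 14879\right) \left(\left(-98 - 650905 + 184585\right) + 41656\right) = \left(\left(2104 + 15900\right) + 14879\right) \left(-466418 + 41656\right) = \left(18004 + 14879\right) \left(-424762\right) = 32883 \left(-424762\right) = -13967448846$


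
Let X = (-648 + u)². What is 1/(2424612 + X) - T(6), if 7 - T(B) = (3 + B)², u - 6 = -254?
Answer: 238829673/3227428 ≈ 74.000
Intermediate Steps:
u = -248 (u = 6 - 254 = -248)
T(B) = 7 - (3 + B)²
X = 802816 (X = (-648 - 248)² = (-896)² = 802816)
1/(2424612 + X) - T(6) = 1/(2424612 + 802816) - (7 - (3 + 6)²) = 1/3227428 - (7 - 1*9²) = 1/3227428 - (7 - 1*81) = 1/3227428 - (7 - 81) = 1/3227428 - 1*(-74) = 1/3227428 + 74 = 238829673/3227428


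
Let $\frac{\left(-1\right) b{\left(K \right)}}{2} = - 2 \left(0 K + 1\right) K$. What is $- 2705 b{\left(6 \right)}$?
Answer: $-64920$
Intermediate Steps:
$b{\left(K \right)} = 4 K$ ($b{\left(K \right)} = - 2 - 2 \left(0 K + 1\right) K = - 2 - 2 \left(0 + 1\right) K = - 2 \left(-2\right) 1 K = - 2 \left(- 2 K\right) = 4 K$)
$- 2705 b{\left(6 \right)} = - 2705 \cdot 4 \cdot 6 = \left(-2705\right) 24 = -64920$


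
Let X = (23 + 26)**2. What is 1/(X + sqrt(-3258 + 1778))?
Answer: 2401/5766281 - 2*I*sqrt(370)/5766281 ≈ 0.00041639 - 6.6717e-6*I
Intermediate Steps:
X = 2401 (X = 49**2 = 2401)
1/(X + sqrt(-3258 + 1778)) = 1/(2401 + sqrt(-3258 + 1778)) = 1/(2401 + sqrt(-1480)) = 1/(2401 + 2*I*sqrt(370))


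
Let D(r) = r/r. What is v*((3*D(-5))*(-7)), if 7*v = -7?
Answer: 21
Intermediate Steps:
v = -1 (v = (1/7)*(-7) = -1)
D(r) = 1
v*((3*D(-5))*(-7)) = -3*1*(-7) = -3*(-7) = -1*(-21) = 21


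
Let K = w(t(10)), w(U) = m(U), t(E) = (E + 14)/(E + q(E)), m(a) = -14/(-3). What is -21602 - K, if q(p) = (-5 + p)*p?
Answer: -64820/3 ≈ -21607.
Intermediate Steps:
q(p) = p*(-5 + p)
m(a) = 14/3 (m(a) = -14*(-⅓) = 14/3)
t(E) = (14 + E)/(E + E*(-5 + E)) (t(E) = (E + 14)/(E + E*(-5 + E)) = (14 + E)/(E + E*(-5 + E)))
w(U) = 14/3
K = 14/3 ≈ 4.6667
-21602 - K = -21602 - 1*14/3 = -21602 - 14/3 = -64820/3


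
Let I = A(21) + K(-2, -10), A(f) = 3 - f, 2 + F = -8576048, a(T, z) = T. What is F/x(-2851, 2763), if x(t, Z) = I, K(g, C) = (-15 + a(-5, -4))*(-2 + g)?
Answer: -4288025/31 ≈ -1.3832e+5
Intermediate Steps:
F = -8576050 (F = -2 - 8576048 = -8576050)
K(g, C) = 40 - 20*g (K(g, C) = (-15 - 5)*(-2 + g) = -20*(-2 + g) = 40 - 20*g)
I = 62 (I = (3 - 1*21) + (40 - 20*(-2)) = (3 - 21) + (40 + 40) = -18 + 80 = 62)
x(t, Z) = 62
F/x(-2851, 2763) = -8576050/62 = -8576050*1/62 = -4288025/31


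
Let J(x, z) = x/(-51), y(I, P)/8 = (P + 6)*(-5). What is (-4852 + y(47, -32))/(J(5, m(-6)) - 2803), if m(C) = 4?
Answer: 97206/71479 ≈ 1.3599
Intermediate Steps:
y(I, P) = -240 - 40*P (y(I, P) = 8*((P + 6)*(-5)) = 8*((6 + P)*(-5)) = 8*(-30 - 5*P) = -240 - 40*P)
J(x, z) = -x/51 (J(x, z) = x*(-1/51) = -x/51)
(-4852 + y(47, -32))/(J(5, m(-6)) - 2803) = (-4852 + (-240 - 40*(-32)))/(-1/51*5 - 2803) = (-4852 + (-240 + 1280))/(-5/51 - 2803) = (-4852 + 1040)/(-142958/51) = -3812*(-51/142958) = 97206/71479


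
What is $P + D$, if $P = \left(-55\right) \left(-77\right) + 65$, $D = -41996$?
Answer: $-37696$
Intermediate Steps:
$P = 4300$ ($P = 4235 + 65 = 4300$)
$P + D = 4300 - 41996 = -37696$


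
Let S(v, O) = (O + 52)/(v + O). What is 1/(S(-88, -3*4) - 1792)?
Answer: -5/8962 ≈ -0.00055791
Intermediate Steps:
S(v, O) = (52 + O)/(O + v)
1/(S(-88, -3*4) - 1792) = 1/((52 - 3*4)/(-3*4 - 88) - 1792) = 1/((52 - 12)/(-12 - 88) - 1792) = 1/(40/(-100) - 1792) = 1/(-1/100*40 - 1792) = 1/(-⅖ - 1792) = 1/(-8962/5) = -5/8962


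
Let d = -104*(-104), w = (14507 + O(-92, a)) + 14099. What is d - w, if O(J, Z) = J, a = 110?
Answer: -17698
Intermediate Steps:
w = 28514 (w = (14507 - 92) + 14099 = 14415 + 14099 = 28514)
d = 10816
d - w = 10816 - 1*28514 = 10816 - 28514 = -17698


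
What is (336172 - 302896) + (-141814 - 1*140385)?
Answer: -248923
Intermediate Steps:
(336172 - 302896) + (-141814 - 1*140385) = 33276 + (-141814 - 140385) = 33276 - 282199 = -248923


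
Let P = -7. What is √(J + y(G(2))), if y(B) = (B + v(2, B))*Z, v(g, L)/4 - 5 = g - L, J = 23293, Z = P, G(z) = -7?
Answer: 15*√102 ≈ 151.49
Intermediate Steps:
Z = -7
v(g, L) = 20 - 4*L + 4*g (v(g, L) = 20 + 4*(g - L) = 20 + (-4*L + 4*g) = 20 - 4*L + 4*g)
y(B) = -196 + 21*B (y(B) = (B + (20 - 4*B + 4*2))*(-7) = (B + (20 - 4*B + 8))*(-7) = (B + (28 - 4*B))*(-7) = (28 - 3*B)*(-7) = -196 + 21*B)
√(J + y(G(2))) = √(23293 + (-196 + 21*(-7))) = √(23293 + (-196 - 147)) = √(23293 - 343) = √22950 = 15*√102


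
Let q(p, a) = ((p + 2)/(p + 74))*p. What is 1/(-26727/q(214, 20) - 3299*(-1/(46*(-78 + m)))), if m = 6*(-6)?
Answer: -561108/93790585 ≈ -0.0059826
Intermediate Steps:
m = -36
q(p, a) = p*(2 + p)/(74 + p) (q(p, a) = ((2 + p)/(74 + p))*p = p*(2 + p)/(74 + p))
1/(-26727/q(214, 20) - 3299*(-1/(46*(-78 + m)))) = 1/(-26727*(74 + 214)/(214*(2 + 214)) - 3299*(-1/(46*(-78 - 36)))) = 1/(-26727/(214*216/288) - 3299/((-114*(-46)))) = 1/(-26727/(214*(1/288)*216) - 3299/5244) = 1/(-26727/321/2 - 3299*1/5244) = 1/(-26727*2/321 - 3299/5244) = 1/(-17818/107 - 3299/5244) = 1/(-93790585/561108) = -561108/93790585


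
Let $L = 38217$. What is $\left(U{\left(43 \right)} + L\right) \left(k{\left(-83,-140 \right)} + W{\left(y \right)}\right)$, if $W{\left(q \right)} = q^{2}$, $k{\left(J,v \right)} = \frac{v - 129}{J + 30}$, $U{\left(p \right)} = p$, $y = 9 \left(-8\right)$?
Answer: $\frac{10522303460}{53} \approx 1.9853 \cdot 10^{8}$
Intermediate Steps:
$y = -72$
$k{\left(J,v \right)} = \frac{-129 + v}{30 + J}$
$\left(U{\left(43 \right)} + L\right) \left(k{\left(-83,-140 \right)} + W{\left(y \right)}\right) = \left(43 + 38217\right) \left(\frac{-129 - 140}{30 - 83} + \left(-72\right)^{2}\right) = 38260 \left(\frac{1}{-53} \left(-269\right) + 5184\right) = 38260 \left(\left(- \frac{1}{53}\right) \left(-269\right) + 5184\right) = 38260 \left(\frac{269}{53} + 5184\right) = 38260 \cdot \frac{275021}{53} = \frac{10522303460}{53}$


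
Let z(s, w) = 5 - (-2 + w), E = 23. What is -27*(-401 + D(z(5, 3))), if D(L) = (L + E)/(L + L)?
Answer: 85887/8 ≈ 10736.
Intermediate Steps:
z(s, w) = 7 - w (z(s, w) = 5 + (2 - w) = 7 - w)
D(L) = (23 + L)/(2*L) (D(L) = (L + 23)/(L + L) = (23 + L)/((2*L)) = (23 + L)*(1/(2*L)) = (23 + L)/(2*L))
-27*(-401 + D(z(5, 3))) = -27*(-401 + (23 + (7 - 1*3))/(2*(7 - 1*3))) = -27*(-401 + (23 + (7 - 3))/(2*(7 - 3))) = -27*(-401 + (1/2)*(23 + 4)/4) = -27*(-401 + (1/2)*(1/4)*27) = -27*(-401 + 27/8) = -27*(-3181/8) = 85887/8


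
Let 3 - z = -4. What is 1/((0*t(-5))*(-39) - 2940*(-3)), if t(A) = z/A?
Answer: 1/8820 ≈ 0.00011338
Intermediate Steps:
z = 7 (z = 3 - 1*(-4) = 3 + 4 = 7)
t(A) = 7/A
1/((0*t(-5))*(-39) - 2940*(-3)) = 1/((0*(7/(-5)))*(-39) - 2940*(-3)) = 1/((0*(7*(-⅕)))*(-39) - 42*(-210)) = 1/((0*(-7/5))*(-39) + 8820) = 1/(0*(-39) + 8820) = 1/(0 + 8820) = 1/8820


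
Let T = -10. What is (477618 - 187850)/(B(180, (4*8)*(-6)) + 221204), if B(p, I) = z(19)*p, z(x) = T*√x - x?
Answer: 986044283/740129854 + 8149725*√19/740129854 ≈ 1.3803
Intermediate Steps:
z(x) = -x - 10*√x (z(x) = -10*√x - x = -x - 10*√x)
B(p, I) = p*(-19 - 10*√19) (B(p, I) = (-1*19 - 10*√19)*p = (-19 - 10*√19)*p = p*(-19 - 10*√19))
(477618 - 187850)/(B(180, (4*8)*(-6)) + 221204) = (477618 - 187850)/(-1*180*(19 + 10*√19) + 221204) = 289768/((-3420 - 1800*√19) + 221204) = 289768/(217784 - 1800*√19)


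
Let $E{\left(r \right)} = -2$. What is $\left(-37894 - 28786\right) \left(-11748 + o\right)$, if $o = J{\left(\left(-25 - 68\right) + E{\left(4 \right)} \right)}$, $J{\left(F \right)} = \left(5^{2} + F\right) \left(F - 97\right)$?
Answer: $-112822560$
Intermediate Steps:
$J{\left(F \right)} = \left(-97 + F\right) \left(25 + F\right)$ ($J{\left(F \right)} = \left(25 + F\right) \left(-97 + F\right) = \left(-97 + F\right) \left(25 + F\right)$)
$o = 13440$ ($o = -2425 + \left(\left(-25 - 68\right) - 2\right)^{2} - 72 \left(\left(-25 - 68\right) - 2\right) = -2425 + \left(-93 - 2\right)^{2} - 72 \left(-93 - 2\right) = -2425 + \left(-95\right)^{2} - -6840 = -2425 + 9025 + 6840 = 13440$)
$\left(-37894 - 28786\right) \left(-11748 + o\right) = \left(-37894 - 28786\right) \left(-11748 + 13440\right) = \left(-66680\right) 1692 = -112822560$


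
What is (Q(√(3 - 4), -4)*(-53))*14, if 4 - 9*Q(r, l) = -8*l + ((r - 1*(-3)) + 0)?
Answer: 23002/9 + 742*I/9 ≈ 2555.8 + 82.444*I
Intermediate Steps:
Q(r, l) = ⅑ - r/9 + 8*l/9 (Q(r, l) = 4/9 - (-8*l + ((r - 1*(-3)) + 0))/9 = 4/9 - (-8*l + ((r + 3) + 0))/9 = 4/9 - (-8*l + ((3 + r) + 0))/9 = 4/9 - (-8*l + (3 + r))/9 = 4/9 - (3 + r - 8*l)/9 = 4/9 + (-⅓ - r/9 + 8*l/9) = ⅑ - r/9 + 8*l/9)
(Q(√(3 - 4), -4)*(-53))*14 = ((⅑ - √(3 - 4)/9 + (8/9)*(-4))*(-53))*14 = ((⅑ - I/9 - 32/9)*(-53))*14 = ((-31/9 - I/9)*(-53))*14 = (1643/9 + 53*I/9)*14 = 23002/9 + 742*I/9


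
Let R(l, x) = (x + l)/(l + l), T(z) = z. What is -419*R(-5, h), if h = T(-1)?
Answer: -1257/5 ≈ -251.40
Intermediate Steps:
h = -1
R(l, x) = (l + x)/(2*l) (R(l, x) = (l + x)/((2*l)) = (l + x)*(1/(2*l)) = (l + x)/(2*l))
-419*R(-5, h) = -419*(-5 - 1)/(2*(-5)) = -419*(-1)*(-6)/(2*5) = -419*⅗ = -1257/5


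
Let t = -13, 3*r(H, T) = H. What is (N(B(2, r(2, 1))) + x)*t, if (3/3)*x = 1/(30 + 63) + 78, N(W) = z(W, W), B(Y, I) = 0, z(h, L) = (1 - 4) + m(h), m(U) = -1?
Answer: -89479/93 ≈ -962.14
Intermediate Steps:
r(H, T) = H/3
z(h, L) = -4 (z(h, L) = (1 - 4) - 1 = -3 - 1 = -4)
N(W) = -4
x = 7255/93 (x = 1/(30 + 63) + 78 = 1/93 + 78 = 7255/93 ≈ 78.011)
(N(B(2, r(2, 1))) + x)*t = (-4 + 7255/93)*(-13) = (6883/93)*(-13) = -89479/93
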